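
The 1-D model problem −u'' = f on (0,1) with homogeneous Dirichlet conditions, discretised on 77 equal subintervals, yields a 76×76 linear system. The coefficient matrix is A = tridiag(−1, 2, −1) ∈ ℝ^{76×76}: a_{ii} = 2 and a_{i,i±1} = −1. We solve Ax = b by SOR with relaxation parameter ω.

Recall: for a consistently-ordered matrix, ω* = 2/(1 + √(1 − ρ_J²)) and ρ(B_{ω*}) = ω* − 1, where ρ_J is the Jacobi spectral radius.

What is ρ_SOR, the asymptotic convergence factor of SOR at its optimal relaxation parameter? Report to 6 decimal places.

spectrum of D⁻¹(L+U) = {cos(kπ/77) : 1≤k≤76}; ρ_J = cos(π/77) = 0.999168.
√(1−ρ_J²) simplifies to sin(π/77) = 0.0407886.
ω* = 2/(1+0.0407886) = 1.921620
At ω = 1.921620 every |λ(B_ω)| = ω−1, so ρ_SOR = 0.921620.

ρ_SOR = 0.921620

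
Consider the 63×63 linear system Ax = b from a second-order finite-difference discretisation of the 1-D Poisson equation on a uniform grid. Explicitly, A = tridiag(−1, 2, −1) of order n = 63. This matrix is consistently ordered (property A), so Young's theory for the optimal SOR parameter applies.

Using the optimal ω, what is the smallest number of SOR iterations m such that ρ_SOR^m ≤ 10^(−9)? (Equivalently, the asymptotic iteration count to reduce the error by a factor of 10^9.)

m = 212

With n=63, ρ(Jacobi) = cos(π/64) = 0.9987955.
1 − cos²(π/64) = sin²(π/64) ⇒ √(1−ρ_J²) = sin(π/64) = 0.0490677.
ω* = 2/(1 + 0.0490677) = 2/1.0490677 = 1.9064547.
ρ_SOR = ω* − 1 ≈ 0.9064547.
(0.9064547)^m ≤ 10^{−9}  ⇒  m·ln(0.9064547) ≤ −9·ln10  ⇒  m ≥ 211.001  ⇒  m = 212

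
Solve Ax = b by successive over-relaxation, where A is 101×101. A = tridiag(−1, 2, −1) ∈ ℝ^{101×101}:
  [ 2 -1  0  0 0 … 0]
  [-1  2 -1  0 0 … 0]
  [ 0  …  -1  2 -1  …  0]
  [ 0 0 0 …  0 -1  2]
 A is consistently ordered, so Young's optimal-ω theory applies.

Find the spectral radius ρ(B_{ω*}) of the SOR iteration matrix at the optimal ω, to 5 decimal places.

½·tridiag(1,0,1) at n=101: λ_k = cos(kπ/102); max |λ| at k=1 ⇒ ρ_J = cos(π/102) ≈ 0.99953.
√(1−ρ_J²) simplifies to sin(π/102) = 0.030795.
Then 2/(1+√(1−ρ_J²)) = 2/(1+0.030795); ω* = 2/1.030795 = 1.94025.
ρ_SOR = ω* − 1 = 1.94025 − 1 = 0.94025.

ρ_SOR = 0.94025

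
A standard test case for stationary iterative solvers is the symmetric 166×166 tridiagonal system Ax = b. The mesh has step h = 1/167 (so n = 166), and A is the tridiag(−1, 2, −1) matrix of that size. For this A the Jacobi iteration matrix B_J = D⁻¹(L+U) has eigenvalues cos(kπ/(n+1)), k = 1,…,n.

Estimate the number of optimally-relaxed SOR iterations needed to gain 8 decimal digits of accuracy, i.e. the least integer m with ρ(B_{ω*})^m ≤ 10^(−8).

m = 490

ρ_J = max_k |cos(kπ/167)| = cos(π/167) = 0.9998231
√(1 − cos²(π/167)) = sin(π/167) ≈ 0.0188108.
Young: ω* = 2/(1+√(1−ρ_J²)) = 2/(1+0.0188108) = 2/1.0188108 = 1.9630730.
At ω = 1.9630730 every |λ(B_ω)| = ω−1, so ρ_SOR = 0.9630730.
m ≥ 8·ln10 / (−ln 0.9630730) = 489.572; smallest integer m = 490.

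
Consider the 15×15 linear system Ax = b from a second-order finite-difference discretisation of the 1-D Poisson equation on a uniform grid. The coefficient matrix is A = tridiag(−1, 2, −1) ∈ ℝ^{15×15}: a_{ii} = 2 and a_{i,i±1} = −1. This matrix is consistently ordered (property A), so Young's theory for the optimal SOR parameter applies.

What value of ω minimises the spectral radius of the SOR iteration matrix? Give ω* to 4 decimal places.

ω* = 1.6735

B_J for the 15×15 system has eigenvalues cos(kπ/16); ρ_J = cos(π/16) = 0.9808.
root = sin(π/16) = 0.19509  (since 1−cos² = sin²).
ω* = 2 / (1 + 0.19509) = 2 / 1.19509 ≈ 1.6735.
ρ(B_{ω*}) = ω*−1 = 0.6735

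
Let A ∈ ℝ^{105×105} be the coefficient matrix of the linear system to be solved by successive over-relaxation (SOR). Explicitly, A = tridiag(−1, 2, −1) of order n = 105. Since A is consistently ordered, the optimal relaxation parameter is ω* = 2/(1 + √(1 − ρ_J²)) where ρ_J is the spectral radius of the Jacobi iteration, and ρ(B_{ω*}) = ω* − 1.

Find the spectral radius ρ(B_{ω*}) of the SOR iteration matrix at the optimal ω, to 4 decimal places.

ρ_SOR = 0.9424

ρ_J = max_k |cos(kπ/106)| = cos(π/106) = 0.9996
√(1 − cos²(π/106)) = sin(π/106) ≈ 0.02963.
So ω* = 2/1.02963 = 1.9424 (Young).
ρ(B_{ω*}) = ω*−1 = 0.9424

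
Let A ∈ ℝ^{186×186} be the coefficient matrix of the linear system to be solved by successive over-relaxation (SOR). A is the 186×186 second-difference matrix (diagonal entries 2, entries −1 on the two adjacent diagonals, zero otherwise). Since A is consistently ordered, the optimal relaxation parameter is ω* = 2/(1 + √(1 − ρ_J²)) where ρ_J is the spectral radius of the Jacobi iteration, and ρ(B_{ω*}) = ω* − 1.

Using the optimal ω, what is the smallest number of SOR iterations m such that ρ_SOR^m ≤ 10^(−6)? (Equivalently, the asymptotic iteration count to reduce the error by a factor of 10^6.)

m = 412

½·tridiag(1,0,1) at n=186: λ_k = cos(kπ/187); max |λ| at k=1 ⇒ ρ_J = cos(π/187) ≈ 0.9998589.
√(1−ρ_J²) simplifies to sin(π/187) = 0.0167992.
Then 2/(1+√(1−ρ_J²)) = 2/(1+0.0167992); ω* = 2/1.0167992 = 1.9669567.
and ρ(B_{ω*}) = 1.9669567 − 1 = 0.9669567.
(0.9669567)^m ≤ 10^{−6}  ⇒  m·ln(0.9669567) ≤ −6·ln10  ⇒  m ≥ 411.156  ⇒  m = 412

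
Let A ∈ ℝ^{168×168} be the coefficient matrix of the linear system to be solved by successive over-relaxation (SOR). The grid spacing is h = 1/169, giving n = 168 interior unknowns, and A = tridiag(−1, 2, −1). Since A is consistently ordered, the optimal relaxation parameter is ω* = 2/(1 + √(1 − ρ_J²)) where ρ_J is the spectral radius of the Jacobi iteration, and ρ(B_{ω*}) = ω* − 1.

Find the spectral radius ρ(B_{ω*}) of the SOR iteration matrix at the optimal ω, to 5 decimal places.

½·tridiag(1,0,1) at n=168: λ_k = cos(kπ/169); max |λ| at k=1 ⇒ ρ_J = cos(π/169) ≈ 0.99983.
root = sin(π/169) = 0.018588  (since 1−cos² = sin²).
ω* = 2/(1 + 0.018588) = 2/1.018588 = 1.96350.
ρ_SOR = ω* − 1 ≈ 0.96350.

ρ_SOR = 0.96350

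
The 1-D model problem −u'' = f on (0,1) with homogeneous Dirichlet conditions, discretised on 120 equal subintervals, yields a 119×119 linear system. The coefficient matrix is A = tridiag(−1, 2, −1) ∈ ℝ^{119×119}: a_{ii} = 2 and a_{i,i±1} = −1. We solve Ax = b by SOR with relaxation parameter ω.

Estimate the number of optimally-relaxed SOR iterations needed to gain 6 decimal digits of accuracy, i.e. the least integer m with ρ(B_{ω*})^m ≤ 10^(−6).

m = 264

½·tridiag(1,0,1) at n=119: λ_k = cos(kπ/120); max |λ| at k=1 ⇒ ρ_J = cos(π/120) ≈ 0.9996573.
√(1−ρ_J²) = |sin(π/120)| = 0.0261769
Young: ω* = 2/(1+√(1−ρ_J²)) = 2/(1+0.0261769) = 2/1.0261769 = 1.9489817.
ρ(B_{ω*}) = ω*−1 = 0.9489817
Need (0.9489817)^m ≤ 10^(−6): m ≥ 6·ln10/|ln 0.9489817| = 13.8155/0.0523658 = 263.827 ⇒ m = 264.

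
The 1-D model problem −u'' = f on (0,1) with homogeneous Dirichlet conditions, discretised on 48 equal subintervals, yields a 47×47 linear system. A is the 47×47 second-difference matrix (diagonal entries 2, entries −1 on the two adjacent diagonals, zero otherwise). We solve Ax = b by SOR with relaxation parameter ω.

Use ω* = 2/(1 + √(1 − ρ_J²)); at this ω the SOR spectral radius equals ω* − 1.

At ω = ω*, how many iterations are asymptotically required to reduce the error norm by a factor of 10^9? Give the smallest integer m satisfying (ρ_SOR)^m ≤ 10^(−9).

m = 159

n=47: λ(B_J) = 1 − λ(A)/2 = cos(kπ/48); k=1 gives ρ_J = 0.9978589.
√(1−ρ_J²) simplifies to sin(π/48) = 0.0654031.
So ω* = 2/1.0654031 = 1.8772237 (Young).
[ρ_SOR] ω* − 1 = 0.8772237.
ρ_SOR^m ≤ 10^(−9) ⇔ m ≥ 9·ln10/(−ln 0.8772237) = 20.7233/0.130993 = 158.202; m = ⌈158.202⌉ = 159.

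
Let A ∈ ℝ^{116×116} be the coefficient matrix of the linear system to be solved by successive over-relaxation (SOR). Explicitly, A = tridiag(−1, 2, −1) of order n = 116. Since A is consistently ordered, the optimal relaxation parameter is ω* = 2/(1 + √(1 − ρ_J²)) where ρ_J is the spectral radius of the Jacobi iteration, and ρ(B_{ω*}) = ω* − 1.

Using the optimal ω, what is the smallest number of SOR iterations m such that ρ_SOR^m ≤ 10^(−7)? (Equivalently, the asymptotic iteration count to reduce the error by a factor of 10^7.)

n=116: λ(B_J) = 1 − λ(A)/2 = cos(kπ/117); k=1 gives ρ_J = 0.9996395.
√(1 − cos²(π/117)) = sin(π/117) ≈ 0.0268480.
[ω*] 2 ÷ (1 + 0.0268480) = 2 ÷ 1.0268480 = 1.9477079.
ρ_SOR = ω* − 1 = 1.9477079 − 1 = 0.9477079.
ρ_SOR^m ≤ 10^(−7) ⇔ m ≥ 7·ln10/(−ln 0.9477079) = 16.1181/0.0537089 = 300.101; m = ⌈300.101⌉ = 301.

m = 301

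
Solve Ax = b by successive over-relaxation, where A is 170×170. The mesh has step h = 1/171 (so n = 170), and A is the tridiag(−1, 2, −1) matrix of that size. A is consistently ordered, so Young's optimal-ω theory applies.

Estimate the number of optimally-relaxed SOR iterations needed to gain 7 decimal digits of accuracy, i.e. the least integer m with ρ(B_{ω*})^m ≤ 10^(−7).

B_J for the 170×170 system has eigenvalues cos(kπ/171); ρ_J = cos(π/171) = 0.9998312.
root = sin(π/171) = 0.0183709  (since 1−cos² = sin²).
ω* = 2/(1 + 0.0183709) = 2/1.0183709 = 1.9639210.
ρ_SOR = ω* − 1 ≈ 0.9639210.
Need (0.9639210)^m ≤ 10^(−7): m ≥ 7·ln10/|ln 0.9639210| = 16.1181/0.0367459 = 438.637 ⇒ m = 439.

m = 439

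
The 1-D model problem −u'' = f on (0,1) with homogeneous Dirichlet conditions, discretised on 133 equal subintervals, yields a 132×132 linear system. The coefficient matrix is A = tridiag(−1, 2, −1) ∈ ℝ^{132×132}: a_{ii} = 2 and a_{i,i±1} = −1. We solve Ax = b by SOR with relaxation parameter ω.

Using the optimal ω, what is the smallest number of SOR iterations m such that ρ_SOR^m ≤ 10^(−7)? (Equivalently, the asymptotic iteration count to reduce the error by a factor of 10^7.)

B_J for the 132×132 system has eigenvalues cos(kπ/133); ρ_J = cos(π/133) = 0.9997210.
root = sin(π/133) = 0.0236188  (since 1−cos² = sin²).
ω* = 2/(1+0.0236188) = 1.9538524
[ρ_SOR] ω* − 1 = 0.9538524.
For 7 digits: m = 7·ln10 / (−ln 0.9538524) = 16.1181/0.0472463 = 341.151; round up → m = 342.

m = 342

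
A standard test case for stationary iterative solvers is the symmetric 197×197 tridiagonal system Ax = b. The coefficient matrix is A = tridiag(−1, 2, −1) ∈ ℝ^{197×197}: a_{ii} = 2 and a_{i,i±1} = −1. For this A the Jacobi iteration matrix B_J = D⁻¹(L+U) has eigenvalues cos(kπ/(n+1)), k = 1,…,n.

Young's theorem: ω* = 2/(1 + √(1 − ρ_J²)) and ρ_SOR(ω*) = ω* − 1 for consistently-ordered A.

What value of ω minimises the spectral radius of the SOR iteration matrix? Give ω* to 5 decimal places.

ρ_J = max_k |cos(kπ/198)| = cos(π/198) = 0.99987
1 − cos²(π/198) = sin²(π/198) ⇒ √(1−ρ_J²) = sin(π/198) = 0.015866.
Young: ω* = 2/(1+√(1−ρ_J²)) = 2/(1+0.015866) = 2/1.015866 = 1.96876.
ρ_SOR = ω* − 1 ≈ 0.96876.

ω* = 1.96876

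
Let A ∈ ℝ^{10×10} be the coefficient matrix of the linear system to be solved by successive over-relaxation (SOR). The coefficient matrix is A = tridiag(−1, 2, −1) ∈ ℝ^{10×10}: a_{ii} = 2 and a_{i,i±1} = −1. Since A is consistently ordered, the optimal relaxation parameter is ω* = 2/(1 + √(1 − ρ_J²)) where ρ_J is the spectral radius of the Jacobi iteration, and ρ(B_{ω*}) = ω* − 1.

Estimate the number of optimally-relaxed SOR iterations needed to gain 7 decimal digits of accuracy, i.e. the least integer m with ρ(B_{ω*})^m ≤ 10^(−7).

[ρ_J] n=10: ρ(B_J) = cos(π/(n+1)) = cos(π/11) = 0.9594930.
root = sin(π/11) = 0.2817326  (since 1−cos² = sin²).
ω* = 2/(1+0.2817326) = 1.5603879
[ρ_SOR] ω* − 1 = 0.5603879.
m ≥ 7·ln10 / (−ln 0.5603879) = 27.832; smallest integer m = 28.

m = 28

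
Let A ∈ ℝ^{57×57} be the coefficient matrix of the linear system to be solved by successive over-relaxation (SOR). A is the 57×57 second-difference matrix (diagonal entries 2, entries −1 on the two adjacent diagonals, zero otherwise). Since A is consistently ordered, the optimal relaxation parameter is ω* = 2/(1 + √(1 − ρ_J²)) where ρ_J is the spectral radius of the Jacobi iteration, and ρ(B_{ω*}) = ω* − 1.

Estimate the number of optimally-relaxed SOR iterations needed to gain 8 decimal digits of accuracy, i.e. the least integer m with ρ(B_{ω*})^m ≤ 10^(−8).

With n=57, ρ(Jacobi) = cos(π/58) = 0.9985334.
√(1−ρ_J²) simplifies to sin(π/58) = 0.0541389.
So ω* = 2/1.0541389 = 1.8972832 (Young).
At ω = 1.8972832 every |λ(B_ω)| = ω−1, so ρ_SOR = 0.8972832.
For 8 digits: m = 8·ln10 / (−ln 0.8972832) = 18.4207/0.108384 = 169.958; round up → m = 170.

m = 170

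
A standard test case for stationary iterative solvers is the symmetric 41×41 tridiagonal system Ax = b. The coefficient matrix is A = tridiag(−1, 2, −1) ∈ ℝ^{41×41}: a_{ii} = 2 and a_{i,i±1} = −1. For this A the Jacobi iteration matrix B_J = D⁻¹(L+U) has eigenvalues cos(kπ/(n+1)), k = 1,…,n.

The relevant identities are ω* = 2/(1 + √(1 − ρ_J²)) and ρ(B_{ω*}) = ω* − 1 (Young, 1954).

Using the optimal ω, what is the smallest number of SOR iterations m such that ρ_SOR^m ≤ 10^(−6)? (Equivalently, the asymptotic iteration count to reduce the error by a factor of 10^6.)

m = 93

n=41: λ(B_J) = 1 − λ(A)/2 = cos(kπ/42); k=1 gives ρ_J = 0.9972038.
root = sin(π/42) = 0.0747301  (since 1−cos² = sin²).
[ω*] 2 ÷ (1 + 0.0747301) = 2 ÷ 1.0747301 = 1.8609323.
[ρ_SOR] ω* − 1 = 0.8609323.
ρ_SOR^m ≤ 10^(−6) ⇔ m ≥ 6·ln10/(−ln 0.8609323) = 13.8155/0.149739 = 92.264; m = ⌈92.264⌉ = 93.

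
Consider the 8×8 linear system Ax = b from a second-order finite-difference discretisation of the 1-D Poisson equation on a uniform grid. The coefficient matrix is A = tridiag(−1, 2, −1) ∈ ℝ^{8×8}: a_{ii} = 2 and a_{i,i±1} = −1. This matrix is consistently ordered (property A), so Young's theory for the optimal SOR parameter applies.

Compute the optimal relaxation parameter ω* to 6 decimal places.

ω* = 1.490291

[ρ_J] n=8: ρ(B_J) = cos(π/(n+1)) = cos(π/9) = 0.939693.
1 − cos²(π/9) = sin²(π/9) ⇒ √(1−ρ_J²) = sin(π/9) = 0.3420201.
Young: ω* = 2/(1+√(1−ρ_J²)) = 2/(1+0.3420201) = 2/1.3420201 = 1.490291.
Hence ρ(B_{ω*}) = 1.490291 − 1 = 0.490291.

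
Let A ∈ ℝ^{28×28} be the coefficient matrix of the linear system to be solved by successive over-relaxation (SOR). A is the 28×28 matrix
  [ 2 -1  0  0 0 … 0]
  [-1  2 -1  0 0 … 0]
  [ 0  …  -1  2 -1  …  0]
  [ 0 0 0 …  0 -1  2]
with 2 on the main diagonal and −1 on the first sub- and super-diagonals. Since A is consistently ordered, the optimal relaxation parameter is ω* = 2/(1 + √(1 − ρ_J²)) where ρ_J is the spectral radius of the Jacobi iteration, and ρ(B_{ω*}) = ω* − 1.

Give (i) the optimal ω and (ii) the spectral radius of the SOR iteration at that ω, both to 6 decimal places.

ω* = 1.804860, ρ_SOR = 0.804860

½·tridiag(1,0,1) at n=28: λ_k = cos(kπ/29); max |λ| at k=1 ⇒ ρ_J = cos(π/29) ≈ 0.994138.
root = sin(π/29) = 0.1081190  (since 1−cos² = sin²).
ω* = 2 / (1 + 0.1081190) = 2 / 1.1081190 ≈ 1.804860.
Hence ρ(B_{ω*}) = 1.804860 − 1 = 0.804860.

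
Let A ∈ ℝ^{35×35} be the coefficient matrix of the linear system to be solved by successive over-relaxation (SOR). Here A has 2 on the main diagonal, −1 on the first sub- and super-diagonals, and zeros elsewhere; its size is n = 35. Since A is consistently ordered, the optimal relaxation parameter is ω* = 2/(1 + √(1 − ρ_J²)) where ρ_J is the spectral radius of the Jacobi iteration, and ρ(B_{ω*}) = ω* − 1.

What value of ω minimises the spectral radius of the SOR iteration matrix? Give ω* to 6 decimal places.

ω* = 1.839663

With n=35, ρ(Jacobi) = cos(π/36) = 0.996195.
root = sin(π/36) = 0.0871557  (since 1−cos² = sin²).
[ω*] 2 ÷ (1 + 0.0871557) = 2 ÷ 1.0871557 = 1.839663.
ρ(B_{ω*}) = ω*−1 = 0.839663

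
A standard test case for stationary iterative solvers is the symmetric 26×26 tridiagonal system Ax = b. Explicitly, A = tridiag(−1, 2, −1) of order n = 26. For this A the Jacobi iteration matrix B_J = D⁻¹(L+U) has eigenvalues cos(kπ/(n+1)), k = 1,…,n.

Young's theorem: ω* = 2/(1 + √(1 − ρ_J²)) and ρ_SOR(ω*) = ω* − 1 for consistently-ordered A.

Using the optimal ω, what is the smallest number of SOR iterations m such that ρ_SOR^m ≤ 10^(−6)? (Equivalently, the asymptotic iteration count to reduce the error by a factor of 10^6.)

B_J for the 26×26 system has eigenvalues cos(kπ/27); ρ_J = cos(π/27) = 0.9932384.
root = sin(π/27) = 0.1160929  (since 1−cos² = sin²).
Young: ω* = 2/(1+√(1−ρ_J²)) = 2/(1+0.1160929) = 2/1.1160929 = 1.7919655.
and ρ(B_{ω*}) = 1.7919655 − 1 = 0.7919655.
ρ_SOR^m ≤ 10^(−6) ⇔ m ≥ 6·ln10/(−ln 0.7919655) = 13.8155/0.233237 = 59.234; m = ⌈59.234⌉ = 60.

m = 60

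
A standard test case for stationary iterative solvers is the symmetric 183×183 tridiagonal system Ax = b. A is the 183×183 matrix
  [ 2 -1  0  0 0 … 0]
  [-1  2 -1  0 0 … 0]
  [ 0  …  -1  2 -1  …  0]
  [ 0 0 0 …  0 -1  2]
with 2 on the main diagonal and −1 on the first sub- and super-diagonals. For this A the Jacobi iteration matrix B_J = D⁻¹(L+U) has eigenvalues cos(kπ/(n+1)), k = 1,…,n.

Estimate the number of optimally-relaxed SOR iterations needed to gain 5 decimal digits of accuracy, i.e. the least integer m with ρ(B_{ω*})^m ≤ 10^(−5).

m = 338

½·tridiag(1,0,1) at n=183: λ_k = cos(kπ/184); max |λ| at k=1 ⇒ ρ_J = cos(π/184) ≈ 0.9998542.
√(1−ρ_J²) = |sin(π/184)| = 0.0170730
Then 2/(1+√(1−ρ_J²)) = 2/(1+0.0170730); ω* = 2/1.0170730 = 1.9664272.
ρ(B_{ω*}) = ω*−1 = 0.9664272
ρ_SOR^m ≤ 10^(−5) ⇔ m ≥ 5·ln10/(−ln 0.9664272) = 11.5129/0.0341493 = 337.134; m = ⌈337.134⌉ = 338.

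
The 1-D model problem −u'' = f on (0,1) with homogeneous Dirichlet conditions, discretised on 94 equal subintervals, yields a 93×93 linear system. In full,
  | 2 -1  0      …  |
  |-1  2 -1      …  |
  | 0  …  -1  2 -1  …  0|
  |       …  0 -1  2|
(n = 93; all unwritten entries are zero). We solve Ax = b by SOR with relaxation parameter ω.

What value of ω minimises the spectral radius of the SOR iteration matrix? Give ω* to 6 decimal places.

ω* = 1.935331

ρ_J = max_k |cos(kπ/94)| = cos(π/94) = 0.999442
√(1−ρ_J²) = |sin(π/94)| = 0.0334150
So ω* = 2/1.0334150 = 1.935331 (Young).
ρ_SOR = ω* − 1 = 1.935331 − 1 = 0.935331.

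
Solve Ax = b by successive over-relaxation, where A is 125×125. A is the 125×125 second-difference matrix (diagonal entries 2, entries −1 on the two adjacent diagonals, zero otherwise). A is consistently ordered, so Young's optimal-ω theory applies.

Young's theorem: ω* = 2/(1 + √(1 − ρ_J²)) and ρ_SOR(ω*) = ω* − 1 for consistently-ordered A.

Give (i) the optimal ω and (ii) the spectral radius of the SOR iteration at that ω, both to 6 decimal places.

ω* = 1.951351, ρ_SOR = 0.951351

B_J for the 125×125 system has eigenvalues cos(kπ/126); ρ_J = cos(π/126) = 0.999689.
√(1−ρ_J²) = |sin(π/126)| = 0.0249307
ω* = 2 / (1 + 0.0249307) = 2 / 1.0249307 ≈ 1.951351.
ρ_SOR = ω* − 1 ≈ 0.951351.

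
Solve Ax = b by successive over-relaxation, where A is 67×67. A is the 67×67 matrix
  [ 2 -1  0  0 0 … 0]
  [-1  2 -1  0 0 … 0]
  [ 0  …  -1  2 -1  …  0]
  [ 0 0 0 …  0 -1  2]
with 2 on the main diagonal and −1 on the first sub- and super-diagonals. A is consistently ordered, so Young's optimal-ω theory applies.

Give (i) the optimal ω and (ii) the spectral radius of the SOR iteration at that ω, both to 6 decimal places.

ω* = 1.911711, ρ_SOR = 0.911711

½·tridiag(1,0,1) at n=67: λ_k = cos(kπ/68); max |λ| at k=1 ⇒ ρ_J = cos(π/68) ≈ 0.998933.
√(1−ρ_J²) simplifies to sin(π/68) = 0.0461835.
[ω*] 2 ÷ (1 + 0.0461835) = 2 ÷ 1.0461835 = 1.911711.
ρ_SOR = ω* − 1 = 1.911711 − 1 = 0.911711.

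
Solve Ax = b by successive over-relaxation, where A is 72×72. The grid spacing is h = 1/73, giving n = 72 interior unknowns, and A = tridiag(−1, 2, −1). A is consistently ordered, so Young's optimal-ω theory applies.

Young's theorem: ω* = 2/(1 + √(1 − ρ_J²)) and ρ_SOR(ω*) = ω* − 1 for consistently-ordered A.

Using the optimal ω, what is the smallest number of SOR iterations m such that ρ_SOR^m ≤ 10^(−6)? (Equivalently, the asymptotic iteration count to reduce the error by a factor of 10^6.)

B_J for the 72×72 system has eigenvalues cos(kπ/73); ρ_J = cos(π/73) = 0.9990741.
root = sin(π/73) = 0.0430222  (since 1−cos² = sin²).
ω* = 2/(1 + 0.0430222) = 2/1.0430222 = 1.9175047.
ρ_SOR = ω* − 1 ≈ 0.9175047.
For 6 digits: m = 6·ln10 / (−ln 0.9175047) = 13.8155/0.0860976 = 160.463; round up → m = 161.

m = 161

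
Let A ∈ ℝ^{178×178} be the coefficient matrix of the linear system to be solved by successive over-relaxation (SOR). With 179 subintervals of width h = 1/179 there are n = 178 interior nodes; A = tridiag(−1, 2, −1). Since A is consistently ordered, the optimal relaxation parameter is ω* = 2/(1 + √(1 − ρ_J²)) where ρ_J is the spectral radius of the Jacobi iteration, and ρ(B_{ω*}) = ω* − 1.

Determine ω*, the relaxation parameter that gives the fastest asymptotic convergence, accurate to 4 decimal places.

ω* = 1.9655

B_J for the 178×178 system has eigenvalues cos(kπ/179); ρ_J = cos(π/179) = 0.9998.
1 − cos²(π/179) = sin²(π/179) ⇒ √(1−ρ_J²) = sin(π/179) = 0.01755.
Young: ω* = 2/(1+√(1−ρ_J²)) = 2/(1+0.01755) = 2/1.01755 = 1.9655.
At ω = 1.9655 every |λ(B_ω)| = ω−1, so ρ_SOR = 0.9655.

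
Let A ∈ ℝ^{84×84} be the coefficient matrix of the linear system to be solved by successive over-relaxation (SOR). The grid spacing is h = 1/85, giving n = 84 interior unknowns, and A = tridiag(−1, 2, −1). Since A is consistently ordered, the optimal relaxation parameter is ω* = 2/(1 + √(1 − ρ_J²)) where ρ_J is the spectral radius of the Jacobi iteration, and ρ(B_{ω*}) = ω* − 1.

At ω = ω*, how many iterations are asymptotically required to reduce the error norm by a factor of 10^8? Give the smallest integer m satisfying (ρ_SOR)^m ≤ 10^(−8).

m = 250

n=84: λ(B_J) = 1 − λ(A)/2 = cos(kπ/85); k=1 gives ρ_J = 0.9993171.
root = sin(π/85) = 0.0369515  (since 1−cos² = sin²).
ω* = 2/(1+0.0369515) = 1.9287305
ρ_SOR = ω* − 1 ≈ 0.9287305.
ρ_SOR^m ≤ 10^(−8) ⇔ m ≥ 8·ln10/(−ln 0.9287305) = 18.4207/0.0739367 = 249.141; m = ⌈249.141⌉ = 250.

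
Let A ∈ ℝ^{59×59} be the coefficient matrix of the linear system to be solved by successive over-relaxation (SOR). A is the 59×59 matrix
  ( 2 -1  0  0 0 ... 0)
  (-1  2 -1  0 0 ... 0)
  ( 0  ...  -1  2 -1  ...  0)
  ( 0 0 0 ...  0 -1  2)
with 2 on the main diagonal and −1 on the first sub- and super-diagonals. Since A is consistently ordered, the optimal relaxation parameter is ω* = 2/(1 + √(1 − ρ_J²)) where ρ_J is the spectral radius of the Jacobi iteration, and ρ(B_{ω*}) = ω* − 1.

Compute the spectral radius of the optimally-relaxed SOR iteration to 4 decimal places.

ρ_J = max_k |cos(kπ/60)| = cos(π/60) = 0.9986
√(1−ρ_J²) simplifies to sin(π/60) = 0.05234.
ω* = 2/(1 + 0.05234) = 2/1.05234 = 1.9005.
ρ_SOR = ω* − 1 ≈ 0.9005.

ρ_SOR = 0.9005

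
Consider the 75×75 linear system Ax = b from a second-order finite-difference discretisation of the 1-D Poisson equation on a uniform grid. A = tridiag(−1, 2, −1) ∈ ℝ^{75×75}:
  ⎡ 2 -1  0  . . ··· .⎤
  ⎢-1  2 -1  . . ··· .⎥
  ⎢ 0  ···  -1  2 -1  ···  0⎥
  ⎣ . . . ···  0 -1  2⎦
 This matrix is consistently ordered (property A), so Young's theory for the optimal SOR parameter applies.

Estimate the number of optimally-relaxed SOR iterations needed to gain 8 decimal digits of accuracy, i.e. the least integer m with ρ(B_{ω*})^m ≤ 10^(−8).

m = 223

spectrum of D⁻¹(L+U) = {cos(kπ/76) : 1≤k≤75}; ρ_J = cos(π/76) = 0.9991458.
root = sin(π/76) = 0.0413250  (since 1−cos² = sin²).
So ω* = 2/1.0413250 = 1.9206300 (Young).
Hence ρ(B_{ω*}) = 1.9206300 − 1 = 0.9206300.
(0.9206300)^m ≤ 10^{−8}  ⇒  m·ln(0.9206300) ≤ −8·ln10  ⇒  m ≥ 222.749  ⇒  m = 223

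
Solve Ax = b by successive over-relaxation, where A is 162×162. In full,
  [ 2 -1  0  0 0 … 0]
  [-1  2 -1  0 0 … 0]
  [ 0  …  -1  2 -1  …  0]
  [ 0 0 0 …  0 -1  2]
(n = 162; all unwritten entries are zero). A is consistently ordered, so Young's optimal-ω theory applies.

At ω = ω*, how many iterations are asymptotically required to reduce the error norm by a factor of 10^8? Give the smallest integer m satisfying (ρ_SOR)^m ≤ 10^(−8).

m = 478

½·tridiag(1,0,1) at n=162: λ_k = cos(kπ/163); max |λ| at k=1 ⇒ ρ_J = cos(π/163) ≈ 0.9998143.
√(1 − cos²(π/163)) = sin(π/163) ≈ 0.0192724.
Young: ω* = 2/(1+√(1−ρ_J²)) = 2/(1+0.0192724) = 2/1.0192724 = 1.9621840.
At ω = 1.9621840 every |λ(B_ω)| = ω−1, so ρ_SOR = 0.9621840.
m ≥ 8·ln10 / (−ln 0.9621840) = 477.844; smallest integer m = 478.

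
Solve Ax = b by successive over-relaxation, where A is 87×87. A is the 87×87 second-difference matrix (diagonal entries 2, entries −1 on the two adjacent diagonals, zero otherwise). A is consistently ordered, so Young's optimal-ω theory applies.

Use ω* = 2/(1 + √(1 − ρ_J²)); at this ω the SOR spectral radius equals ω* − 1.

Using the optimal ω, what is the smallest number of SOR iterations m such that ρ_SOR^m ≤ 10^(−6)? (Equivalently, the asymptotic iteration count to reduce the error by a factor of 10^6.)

spectrum of D⁻¹(L+U) = {cos(kπ/88) : 1≤k≤87}; ρ_J = cos(π/88) = 0.9993628.
√(1−ρ_J²) = |sin(π/88)| = 0.0356923
Young: ω* = 2/(1+√(1−ρ_J²)) = 2/(1+0.0356923) = 2/1.0356923 = 1.9310755.
ρ_SOR = ω* − 1 ≈ 0.9310755.
6·ln10 = 13.8155; −ln(0.9310755) = 0.0714149; m = ⌈13.8155/0.0714149⌉ = ⌈193.454⌉ = 194.

m = 194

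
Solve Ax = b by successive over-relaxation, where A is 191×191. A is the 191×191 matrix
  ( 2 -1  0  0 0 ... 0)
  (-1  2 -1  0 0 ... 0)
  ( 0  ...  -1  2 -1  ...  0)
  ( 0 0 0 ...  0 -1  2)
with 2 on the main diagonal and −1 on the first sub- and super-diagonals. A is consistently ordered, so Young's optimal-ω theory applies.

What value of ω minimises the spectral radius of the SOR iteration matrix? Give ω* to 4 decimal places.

ω* = 1.9678

With n=191, ρ(Jacobi) = cos(π/192) = 0.9999.
√(1−ρ_J²) simplifies to sin(π/192) = 0.01636.
ω* = 2 / (1 + 0.01636) = 2 / 1.01636 ≈ 1.9678.
ρ_SOR = ω* − 1 ≈ 0.9678.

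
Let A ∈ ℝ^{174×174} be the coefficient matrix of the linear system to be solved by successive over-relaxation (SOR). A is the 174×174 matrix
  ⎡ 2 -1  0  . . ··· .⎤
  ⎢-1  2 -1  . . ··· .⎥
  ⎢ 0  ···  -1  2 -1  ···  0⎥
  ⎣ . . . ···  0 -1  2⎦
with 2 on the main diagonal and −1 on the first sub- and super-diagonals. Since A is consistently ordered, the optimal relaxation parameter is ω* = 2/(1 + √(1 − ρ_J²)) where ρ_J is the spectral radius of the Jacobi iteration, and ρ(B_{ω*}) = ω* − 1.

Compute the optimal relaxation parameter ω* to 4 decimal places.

ω* = 1.9647

½·tridiag(1,0,1) at n=174: λ_k = cos(kπ/175); max |λ| at k=1 ⇒ ρ_J = cos(π/175) ≈ 0.9998.
√(1−ρ_J²) simplifies to sin(π/175) = 0.01795.
ω* = 2 / (1 + 0.01795) = 2 / 1.01795 ≈ 1.9647.
Hence ρ(B_{ω*}) = 1.9647 − 1 = 0.9647.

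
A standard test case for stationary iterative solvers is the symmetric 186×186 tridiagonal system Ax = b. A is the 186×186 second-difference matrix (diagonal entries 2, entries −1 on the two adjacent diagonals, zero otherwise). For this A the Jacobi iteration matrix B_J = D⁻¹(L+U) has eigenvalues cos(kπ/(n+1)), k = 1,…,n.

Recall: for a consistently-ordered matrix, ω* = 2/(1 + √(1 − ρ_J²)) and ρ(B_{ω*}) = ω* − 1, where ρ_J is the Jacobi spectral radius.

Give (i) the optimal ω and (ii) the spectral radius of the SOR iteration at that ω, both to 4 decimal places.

ω* = 1.9670, ρ_SOR = 0.9670

[ρ_J] n=186: ρ(B_J) = cos(π/(n+1)) = cos(π/187) = 0.9999.
√(1−ρ_J²) = |sin(π/187)| = 0.01680
ω* = 2/(1+0.01680) = 1.9670
ρ_SOR = ω* − 1 ≈ 0.9670.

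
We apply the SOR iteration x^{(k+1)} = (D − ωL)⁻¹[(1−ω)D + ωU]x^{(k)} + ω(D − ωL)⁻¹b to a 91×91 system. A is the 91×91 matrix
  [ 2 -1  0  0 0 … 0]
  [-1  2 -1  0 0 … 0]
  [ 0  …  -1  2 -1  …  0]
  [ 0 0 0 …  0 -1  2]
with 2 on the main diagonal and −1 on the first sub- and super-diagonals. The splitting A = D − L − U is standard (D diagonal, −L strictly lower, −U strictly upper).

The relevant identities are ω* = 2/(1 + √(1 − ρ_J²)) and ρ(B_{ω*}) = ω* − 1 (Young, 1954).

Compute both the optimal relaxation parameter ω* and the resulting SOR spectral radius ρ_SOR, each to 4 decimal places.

[ρ_J] n=91: ρ(B_J) = cos(π/(n+1)) = cos(π/92) = 0.9994.
√(1−ρ_J²) simplifies to sin(π/92) = 0.03414.
ω* = 2/(1+0.03414) = 1.9340
[ρ_SOR] ω* − 1 = 0.9340.

ω* = 1.9340, ρ_SOR = 0.9340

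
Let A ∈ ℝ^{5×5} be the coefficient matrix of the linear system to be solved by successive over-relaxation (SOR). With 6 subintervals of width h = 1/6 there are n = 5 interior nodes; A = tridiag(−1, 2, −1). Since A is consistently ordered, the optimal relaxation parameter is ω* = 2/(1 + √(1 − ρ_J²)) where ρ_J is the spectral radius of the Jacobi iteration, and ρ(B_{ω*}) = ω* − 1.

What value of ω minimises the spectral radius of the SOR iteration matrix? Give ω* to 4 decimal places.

ω* = 1.3333

B_J for the 5×5 system has eigenvalues cos(kπ/6); ρ_J = cos(π/6) = 0.8660.
1 − cos²(π/6) = sin²(π/6) ⇒ √(1−ρ_J²) = sin(π/6) = 0.50000.
Then 2/(1+√(1−ρ_J²)) = 2/(1+0.50000); ω* = 2/1.50000 = 1.3333.
[ρ_SOR] ω* − 1 = 0.3333.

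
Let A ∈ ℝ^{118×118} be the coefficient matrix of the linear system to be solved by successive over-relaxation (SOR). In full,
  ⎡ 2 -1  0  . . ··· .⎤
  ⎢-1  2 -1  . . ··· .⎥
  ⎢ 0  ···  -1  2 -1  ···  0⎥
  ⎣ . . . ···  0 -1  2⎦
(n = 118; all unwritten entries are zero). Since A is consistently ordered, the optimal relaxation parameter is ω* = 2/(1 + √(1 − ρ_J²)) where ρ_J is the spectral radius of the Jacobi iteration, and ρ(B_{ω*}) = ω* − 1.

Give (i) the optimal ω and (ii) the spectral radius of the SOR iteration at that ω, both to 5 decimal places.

ω* = 1.94856, ρ_SOR = 0.94856

ρ_J = max_k |cos(kπ/119)| = cos(π/119) = 0.99965
root = sin(π/119) = 0.026397  (since 1−cos² = sin²).
Then 2/(1+√(1−ρ_J²)) = 2/(1+0.026397); ω* = 2/1.026397 = 1.94856.
ρ_SOR = ω* − 1 ≈ 0.94856.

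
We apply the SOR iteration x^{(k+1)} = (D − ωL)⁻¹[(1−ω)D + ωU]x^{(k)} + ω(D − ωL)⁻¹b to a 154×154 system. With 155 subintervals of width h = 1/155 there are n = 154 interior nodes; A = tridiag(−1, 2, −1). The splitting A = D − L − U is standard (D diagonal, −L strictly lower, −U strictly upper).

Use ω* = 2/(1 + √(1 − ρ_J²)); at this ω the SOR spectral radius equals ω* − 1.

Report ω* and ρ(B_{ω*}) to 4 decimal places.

ω* = 1.9603, ρ_SOR = 0.9603

½·tridiag(1,0,1) at n=154: λ_k = cos(kπ/155); max |λ| at k=1 ⇒ ρ_J = cos(π/155) ≈ 0.9998.
√(1−ρ_J²) = |sin(π/155)| = 0.02027
ω* = 2 / (1 + 0.02027) = 2 / 1.02027 ≈ 1.9603.
At ω = 1.9603 every |λ(B_ω)| = ω−1, so ρ_SOR = 0.9603.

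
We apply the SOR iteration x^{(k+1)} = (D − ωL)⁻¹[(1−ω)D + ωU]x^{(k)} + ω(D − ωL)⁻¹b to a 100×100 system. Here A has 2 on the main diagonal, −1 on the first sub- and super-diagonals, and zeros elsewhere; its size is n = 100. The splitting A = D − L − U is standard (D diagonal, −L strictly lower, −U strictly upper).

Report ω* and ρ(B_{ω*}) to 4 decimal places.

B_J for the 100×100 system has eigenvalues cos(kπ/101); ρ_J = cos(π/101) = 0.9995.
√(1−ρ_J²) = |sin(π/101)| = 0.03110
ω* = 2/(1 + 0.03110) = 2/1.03110 = 1.9397.
and ρ(B_{ω*}) = 1.9397 − 1 = 0.9397.

ω* = 1.9397, ρ_SOR = 0.9397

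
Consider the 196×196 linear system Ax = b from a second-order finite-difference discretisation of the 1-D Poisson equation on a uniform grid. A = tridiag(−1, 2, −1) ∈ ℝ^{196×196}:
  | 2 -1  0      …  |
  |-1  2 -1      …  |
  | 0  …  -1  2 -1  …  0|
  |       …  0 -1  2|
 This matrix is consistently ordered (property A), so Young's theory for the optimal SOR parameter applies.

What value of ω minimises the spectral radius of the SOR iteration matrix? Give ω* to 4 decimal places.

ω* = 1.9686

B_J for the 196×196 system has eigenvalues cos(kπ/197); ρ_J = cos(π/197) = 0.9999.
√(1−ρ_J²) simplifies to sin(π/197) = 0.01595.
ω* = 2/(1+0.01595) = 1.9686
and ρ(B_{ω*}) = 1.9686 − 1 = 0.9686.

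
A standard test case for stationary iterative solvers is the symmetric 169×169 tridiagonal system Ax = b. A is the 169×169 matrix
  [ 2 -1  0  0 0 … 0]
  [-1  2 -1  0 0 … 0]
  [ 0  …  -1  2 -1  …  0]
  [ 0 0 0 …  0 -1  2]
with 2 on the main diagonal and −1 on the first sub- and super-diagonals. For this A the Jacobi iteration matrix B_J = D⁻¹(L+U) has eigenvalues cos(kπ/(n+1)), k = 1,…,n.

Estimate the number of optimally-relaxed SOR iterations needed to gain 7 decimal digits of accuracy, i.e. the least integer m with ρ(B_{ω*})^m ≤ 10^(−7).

B_J for the 169×169 system has eigenvalues cos(kπ/170); ρ_J = cos(π/170) = 0.9998293.
root = sin(π/170) = 0.0184789  (since 1−cos² = sin²).
[ω*] 2 ÷ (1 + 0.0184789) = 2 ÷ 1.0184789 = 1.9637127.
and ρ(B_{ω*}) = 1.9637127 − 1 = 0.9637127.
7·ln10 = 16.1181; −ln(0.9637127) = 0.0369621; m = ⌈16.1181/0.0369621⌉ = ⌈436.071⌉ = 437.

m = 437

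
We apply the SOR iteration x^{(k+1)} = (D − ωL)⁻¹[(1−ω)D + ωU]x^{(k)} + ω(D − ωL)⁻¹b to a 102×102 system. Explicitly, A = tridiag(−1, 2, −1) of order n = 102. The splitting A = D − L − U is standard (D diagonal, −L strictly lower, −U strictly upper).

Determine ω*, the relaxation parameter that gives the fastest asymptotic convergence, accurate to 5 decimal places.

[ρ_J] n=102: ρ(B_J) = cos(π/(n+1)) = cos(π/103) = 0.99953.
√(1−ρ_J²) = |sin(π/103)| = 0.030496
So ω* = 2/1.030496 = 1.94081 (Young).
ρ_SOR = ω* − 1 ≈ 0.94081.

ω* = 1.94081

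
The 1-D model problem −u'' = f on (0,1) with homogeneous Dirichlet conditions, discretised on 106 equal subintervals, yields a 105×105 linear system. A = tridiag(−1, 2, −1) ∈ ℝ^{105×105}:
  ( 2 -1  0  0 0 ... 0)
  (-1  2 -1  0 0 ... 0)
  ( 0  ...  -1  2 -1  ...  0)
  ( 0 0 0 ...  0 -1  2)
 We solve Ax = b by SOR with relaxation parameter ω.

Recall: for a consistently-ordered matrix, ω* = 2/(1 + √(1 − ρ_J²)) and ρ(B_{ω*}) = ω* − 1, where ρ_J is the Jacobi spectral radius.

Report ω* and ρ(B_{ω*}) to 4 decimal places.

ω* = 1.9424, ρ_SOR = 0.9424

spectrum of D⁻¹(L+U) = {cos(kπ/106) : 1≤k≤105}; ρ_J = cos(π/106) = 0.9996.
root = sin(π/106) = 0.02963  (since 1−cos² = sin²).
Then 2/(1+√(1−ρ_J²)) = 2/(1+0.02963); ω* = 2/1.02963 = 1.9424.
At ω = 1.9424 every |λ(B_ω)| = ω−1, so ρ_SOR = 0.9424.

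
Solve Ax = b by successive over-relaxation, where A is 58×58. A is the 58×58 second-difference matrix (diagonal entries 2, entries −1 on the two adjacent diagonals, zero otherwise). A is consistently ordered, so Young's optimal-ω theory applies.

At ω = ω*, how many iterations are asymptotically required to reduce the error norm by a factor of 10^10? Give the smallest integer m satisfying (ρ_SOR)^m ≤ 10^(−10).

[ρ_J] n=58: ρ(B_J) = cos(π/(n+1)) = cos(π/59) = 0.9985827.
√(1−ρ_J²) = |sin(π/59)| = 0.0532222
[ω*] 2 ÷ (1 + 0.0532222) = 2 ÷ 1.0532222 = 1.8989345.
ρ_SOR = ω* − 1 = 1.8989345 − 1 = 0.8989345.
For 10 digits: m = 10·ln10 / (−ln 0.8989345) = 23.0259/0.106545 = 216.114; round up → m = 217.

m = 217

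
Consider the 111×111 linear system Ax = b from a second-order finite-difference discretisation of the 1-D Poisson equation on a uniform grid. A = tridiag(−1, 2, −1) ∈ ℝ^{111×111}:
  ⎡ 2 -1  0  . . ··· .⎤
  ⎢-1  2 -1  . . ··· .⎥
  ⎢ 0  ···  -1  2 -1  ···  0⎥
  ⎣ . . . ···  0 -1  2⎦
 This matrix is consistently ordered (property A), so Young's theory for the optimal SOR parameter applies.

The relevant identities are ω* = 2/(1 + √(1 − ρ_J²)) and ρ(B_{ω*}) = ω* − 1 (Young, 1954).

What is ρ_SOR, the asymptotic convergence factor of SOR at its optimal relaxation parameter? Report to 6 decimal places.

spectrum of D⁻¹(L+U) = {cos(kπ/112) : 1≤k≤111}; ρ_J = cos(π/112) = 0.999607.
√(1−ρ_J²) simplifies to sin(π/112) = 0.0280463.
[ω*] 2 ÷ (1 + 0.0280463) = 2 ÷ 1.0280463 = 1.945438.
[ρ_SOR] ω* − 1 = 0.945438.

ρ_SOR = 0.945438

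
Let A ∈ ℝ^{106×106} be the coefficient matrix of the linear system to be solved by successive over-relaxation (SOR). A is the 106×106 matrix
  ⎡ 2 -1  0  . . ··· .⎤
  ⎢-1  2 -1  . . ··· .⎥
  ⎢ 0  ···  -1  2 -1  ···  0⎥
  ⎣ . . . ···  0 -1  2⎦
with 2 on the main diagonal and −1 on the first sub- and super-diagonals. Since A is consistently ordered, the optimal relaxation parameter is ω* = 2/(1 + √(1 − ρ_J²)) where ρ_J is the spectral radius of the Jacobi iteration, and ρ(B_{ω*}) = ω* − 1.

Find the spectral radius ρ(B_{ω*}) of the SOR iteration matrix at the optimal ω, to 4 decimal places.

n=106: λ(B_J) = 1 − λ(A)/2 = cos(kπ/107); k=1 gives ρ_J = 0.9996.
1 − cos²(π/107) = sin²(π/107) ⇒ √(1−ρ_J²) = sin(π/107) = 0.02936.
So ω* = 2/1.02936 = 1.9430 (Young).
and ρ(B_{ω*}) = 1.9430 − 1 = 0.9430.

ρ_SOR = 0.9430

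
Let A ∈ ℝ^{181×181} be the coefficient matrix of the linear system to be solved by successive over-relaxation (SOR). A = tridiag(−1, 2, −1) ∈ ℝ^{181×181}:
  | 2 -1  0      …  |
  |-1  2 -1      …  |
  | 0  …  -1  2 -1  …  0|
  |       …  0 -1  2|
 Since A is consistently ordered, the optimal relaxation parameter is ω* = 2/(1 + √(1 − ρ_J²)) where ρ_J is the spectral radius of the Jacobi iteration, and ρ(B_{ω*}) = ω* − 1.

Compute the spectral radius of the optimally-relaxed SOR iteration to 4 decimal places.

spectrum of D⁻¹(L+U) = {cos(kπ/182) : 1≤k≤181}; ρ_J = cos(π/182) = 0.9999.
√(1−ρ_J²) = |sin(π/182)| = 0.01726
So ω* = 2/1.01726 = 1.9661 (Young).
At ω = 1.9661 every |λ(B_ω)| = ω−1, so ρ_SOR = 0.9661.

ρ_SOR = 0.9661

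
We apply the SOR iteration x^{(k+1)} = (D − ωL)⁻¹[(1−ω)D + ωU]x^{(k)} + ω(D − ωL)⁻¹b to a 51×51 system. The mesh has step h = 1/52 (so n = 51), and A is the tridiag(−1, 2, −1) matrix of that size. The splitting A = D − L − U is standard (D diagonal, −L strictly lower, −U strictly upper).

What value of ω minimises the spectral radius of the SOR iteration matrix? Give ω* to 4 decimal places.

ω* = 1.8861

With n=51, ρ(Jacobi) = cos(π/52) = 0.9982.
√(1−ρ_J²) simplifies to sin(π/52) = 0.06038.
Then 2/(1+√(1−ρ_J²)) = 2/(1+0.06038); ω* = 2/1.06038 = 1.8861.
and ρ(B_{ω*}) = 1.8861 − 1 = 0.8861.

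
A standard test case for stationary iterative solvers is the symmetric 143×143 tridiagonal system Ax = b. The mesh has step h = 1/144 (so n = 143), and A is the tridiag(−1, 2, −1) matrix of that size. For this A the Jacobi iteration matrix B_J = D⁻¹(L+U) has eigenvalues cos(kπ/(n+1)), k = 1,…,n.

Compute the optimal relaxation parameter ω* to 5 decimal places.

ω* = 1.95730

½·tridiag(1,0,1) at n=143: λ_k = cos(kπ/144); max |λ| at k=1 ⇒ ρ_J = cos(π/144) ≈ 0.99976.
√(1−ρ_J²) = |sin(π/144)| = 0.021815
ω* = 2 / (1 + 0.021815) = 2 / 1.021815 ≈ 1.95730.
ρ_SOR = ω* − 1 = 1.95730 − 1 = 0.95730.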